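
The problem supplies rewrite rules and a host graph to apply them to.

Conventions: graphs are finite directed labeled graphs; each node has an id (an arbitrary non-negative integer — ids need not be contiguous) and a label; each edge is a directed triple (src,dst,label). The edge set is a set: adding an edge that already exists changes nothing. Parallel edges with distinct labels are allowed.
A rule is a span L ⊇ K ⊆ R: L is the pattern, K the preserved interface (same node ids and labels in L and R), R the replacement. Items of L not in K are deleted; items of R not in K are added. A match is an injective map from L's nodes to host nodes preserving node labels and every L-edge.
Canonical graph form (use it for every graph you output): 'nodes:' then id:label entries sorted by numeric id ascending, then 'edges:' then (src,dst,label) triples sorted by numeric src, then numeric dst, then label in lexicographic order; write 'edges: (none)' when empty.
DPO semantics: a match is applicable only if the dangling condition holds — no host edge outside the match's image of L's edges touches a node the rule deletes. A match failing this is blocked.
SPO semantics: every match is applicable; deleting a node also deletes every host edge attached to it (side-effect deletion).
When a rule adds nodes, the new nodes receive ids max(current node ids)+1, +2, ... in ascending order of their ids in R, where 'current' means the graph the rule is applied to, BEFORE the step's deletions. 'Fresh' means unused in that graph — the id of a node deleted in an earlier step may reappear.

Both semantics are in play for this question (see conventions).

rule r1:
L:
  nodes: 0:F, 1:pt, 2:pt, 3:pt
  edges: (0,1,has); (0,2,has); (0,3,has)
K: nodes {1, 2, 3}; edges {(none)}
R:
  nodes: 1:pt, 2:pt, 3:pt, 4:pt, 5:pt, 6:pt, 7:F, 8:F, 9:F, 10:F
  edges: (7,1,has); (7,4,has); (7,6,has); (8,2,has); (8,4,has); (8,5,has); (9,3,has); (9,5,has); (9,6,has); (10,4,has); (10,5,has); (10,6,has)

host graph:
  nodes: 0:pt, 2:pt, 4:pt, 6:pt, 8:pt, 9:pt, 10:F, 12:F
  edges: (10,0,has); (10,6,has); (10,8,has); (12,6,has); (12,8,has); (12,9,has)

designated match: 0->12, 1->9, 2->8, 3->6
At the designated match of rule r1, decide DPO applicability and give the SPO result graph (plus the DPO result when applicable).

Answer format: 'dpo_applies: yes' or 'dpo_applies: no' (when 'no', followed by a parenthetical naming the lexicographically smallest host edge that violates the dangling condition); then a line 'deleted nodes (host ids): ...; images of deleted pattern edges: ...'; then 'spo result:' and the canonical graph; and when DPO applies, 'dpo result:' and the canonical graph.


dpo_applies: yes
deleted nodes (host ids): 12; images of deleted pattern edges: (12,6,has); (12,8,has); (12,9,has)
spo result:
nodes: 0:pt, 2:pt, 4:pt, 6:pt, 8:pt, 9:pt, 10:F, 13:pt, 14:pt, 15:pt, 16:F, 17:F, 18:F, 19:F
edges: (10,0,has); (10,6,has); (10,8,has); (16,9,has); (16,13,has); (16,15,has); (17,8,has); (17,13,has); (17,14,has); (18,6,has); (18,14,has); (18,15,has); (19,13,has); (19,14,has); (19,15,has)
dpo result:
nodes: 0:pt, 2:pt, 4:pt, 6:pt, 8:pt, 9:pt, 10:F, 13:pt, 14:pt, 15:pt, 16:F, 17:F, 18:F, 19:F
edges: (10,0,has); (10,6,has); (10,8,has); (16,9,has); (16,13,has); (16,15,has); (17,8,has); (17,13,has); (17,14,has); (18,6,has); (18,14,has); (18,15,has); (19,13,has); (19,14,has); (19,15,has)


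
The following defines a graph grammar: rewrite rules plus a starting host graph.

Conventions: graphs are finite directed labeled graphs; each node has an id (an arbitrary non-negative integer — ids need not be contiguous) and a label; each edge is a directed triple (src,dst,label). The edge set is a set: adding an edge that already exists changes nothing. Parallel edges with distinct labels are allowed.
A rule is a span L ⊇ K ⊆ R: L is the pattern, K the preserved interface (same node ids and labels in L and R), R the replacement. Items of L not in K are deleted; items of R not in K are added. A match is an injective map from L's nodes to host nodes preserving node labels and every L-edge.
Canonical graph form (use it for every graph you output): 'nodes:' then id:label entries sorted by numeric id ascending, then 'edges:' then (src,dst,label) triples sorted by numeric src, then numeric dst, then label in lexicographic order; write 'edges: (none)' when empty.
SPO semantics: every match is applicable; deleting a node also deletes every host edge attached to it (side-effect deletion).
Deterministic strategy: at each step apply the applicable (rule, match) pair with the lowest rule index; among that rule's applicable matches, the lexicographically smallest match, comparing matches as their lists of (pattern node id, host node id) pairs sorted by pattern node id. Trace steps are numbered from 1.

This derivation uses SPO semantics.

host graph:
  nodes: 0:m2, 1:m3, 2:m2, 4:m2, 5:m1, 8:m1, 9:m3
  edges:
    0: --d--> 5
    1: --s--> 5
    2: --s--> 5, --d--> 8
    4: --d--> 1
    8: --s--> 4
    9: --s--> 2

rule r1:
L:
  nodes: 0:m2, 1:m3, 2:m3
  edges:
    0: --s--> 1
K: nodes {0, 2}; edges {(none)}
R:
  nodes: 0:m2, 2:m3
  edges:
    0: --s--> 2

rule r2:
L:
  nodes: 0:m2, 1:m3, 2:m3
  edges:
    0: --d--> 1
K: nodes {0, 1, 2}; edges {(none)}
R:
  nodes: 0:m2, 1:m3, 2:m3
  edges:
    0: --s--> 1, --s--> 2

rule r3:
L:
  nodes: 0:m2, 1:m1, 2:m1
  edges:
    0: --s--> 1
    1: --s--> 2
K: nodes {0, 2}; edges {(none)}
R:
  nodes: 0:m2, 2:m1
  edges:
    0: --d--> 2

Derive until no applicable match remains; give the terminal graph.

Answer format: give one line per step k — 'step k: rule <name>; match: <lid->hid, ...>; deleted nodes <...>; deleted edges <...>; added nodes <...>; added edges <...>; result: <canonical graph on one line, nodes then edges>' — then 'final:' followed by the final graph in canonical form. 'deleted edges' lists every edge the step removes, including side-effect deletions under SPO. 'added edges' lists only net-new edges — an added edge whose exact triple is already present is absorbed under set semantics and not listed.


step 1: rule r2; match: 0->4, 1->1, 2->9; deleted nodes (none); deleted edges (4,1,d); added nodes (none); added edges (4,1,s); (4,9,s); result: nodes: 0:m2, 1:m3, 2:m2, 4:m2, 5:m1, 8:m1, 9:m3 edges: (0,5,d); (1,5,s); (2,5,s); (2,8,d); (4,1,s); (4,9,s); (8,4,s); (9,2,s)
step 2: rule r1; match: 0->4, 1->1, 2->9; deleted nodes 1; deleted edges (1,5,s); (4,1,s); added nodes (none); added edges (none); result: nodes: 0:m2, 2:m2, 4:m2, 5:m1, 8:m1, 9:m3 edges: (0,5,d); (2,5,s); (2,8,d); (4,9,s); (8,4,s); (9,2,s)
final:
nodes: 0:m2, 2:m2, 4:m2, 5:m1, 8:m1, 9:m3
edges: (0,5,d); (2,5,s); (2,8,d); (4,9,s); (8,4,s); (9,2,s)


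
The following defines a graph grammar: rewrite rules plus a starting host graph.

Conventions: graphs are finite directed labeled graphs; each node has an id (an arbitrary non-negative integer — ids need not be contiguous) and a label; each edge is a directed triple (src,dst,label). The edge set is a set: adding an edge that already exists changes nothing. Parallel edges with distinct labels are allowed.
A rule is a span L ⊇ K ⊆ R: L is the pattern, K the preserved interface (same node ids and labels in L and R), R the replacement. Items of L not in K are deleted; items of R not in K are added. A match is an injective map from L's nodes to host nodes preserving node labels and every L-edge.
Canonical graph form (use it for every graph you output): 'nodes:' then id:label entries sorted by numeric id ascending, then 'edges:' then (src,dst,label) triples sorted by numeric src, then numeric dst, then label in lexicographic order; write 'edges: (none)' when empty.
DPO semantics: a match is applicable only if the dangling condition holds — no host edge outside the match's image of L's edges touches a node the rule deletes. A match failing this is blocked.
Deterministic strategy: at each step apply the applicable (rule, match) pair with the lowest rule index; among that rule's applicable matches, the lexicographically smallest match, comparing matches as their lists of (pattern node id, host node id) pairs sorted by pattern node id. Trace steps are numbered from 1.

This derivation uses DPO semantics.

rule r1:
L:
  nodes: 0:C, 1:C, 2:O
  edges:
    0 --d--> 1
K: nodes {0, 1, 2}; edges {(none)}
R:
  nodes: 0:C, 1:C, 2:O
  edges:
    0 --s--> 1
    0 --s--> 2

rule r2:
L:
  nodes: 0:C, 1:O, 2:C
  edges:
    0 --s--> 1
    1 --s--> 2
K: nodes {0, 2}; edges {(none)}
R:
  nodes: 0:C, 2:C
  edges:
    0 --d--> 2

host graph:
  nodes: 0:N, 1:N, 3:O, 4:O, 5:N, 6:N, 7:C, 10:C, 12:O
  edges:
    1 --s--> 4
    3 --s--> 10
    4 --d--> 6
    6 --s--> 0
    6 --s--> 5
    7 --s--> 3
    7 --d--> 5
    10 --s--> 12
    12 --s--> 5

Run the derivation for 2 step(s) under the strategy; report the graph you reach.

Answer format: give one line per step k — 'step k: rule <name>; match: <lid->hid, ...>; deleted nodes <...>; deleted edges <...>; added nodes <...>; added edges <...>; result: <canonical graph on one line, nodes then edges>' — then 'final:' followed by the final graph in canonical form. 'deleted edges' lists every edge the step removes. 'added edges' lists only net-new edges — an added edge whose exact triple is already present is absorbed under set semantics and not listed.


step 1: rule r2; match: 0->7, 1->3, 2->10; deleted nodes 3; deleted edges (3,10,s); (7,3,s); added nodes (none); added edges (7,10,d); result: nodes: 0:N, 1:N, 4:O, 5:N, 6:N, 7:C, 10:C, 12:O edges: (1,4,s); (4,6,d); (6,0,s); (6,5,s); (7,5,d); (7,10,d); (10,12,s); (12,5,s)
step 2: rule r1; match: 0->7, 1->10, 2->4; deleted nodes (none); deleted edges (7,10,d); added nodes (none); added edges (7,4,s); (7,10,s); result: nodes: 0:N, 1:N, 4:O, 5:N, 6:N, 7:C, 10:C, 12:O edges: (1,4,s); (4,6,d); (6,0,s); (6,5,s); (7,4,s); (7,5,d); (7,10,s); (10,12,s); (12,5,s)
final:
nodes: 0:N, 1:N, 4:O, 5:N, 6:N, 7:C, 10:C, 12:O
edges: (1,4,s); (4,6,d); (6,0,s); (6,5,s); (7,4,s); (7,5,d); (7,10,s); (10,12,s); (12,5,s)


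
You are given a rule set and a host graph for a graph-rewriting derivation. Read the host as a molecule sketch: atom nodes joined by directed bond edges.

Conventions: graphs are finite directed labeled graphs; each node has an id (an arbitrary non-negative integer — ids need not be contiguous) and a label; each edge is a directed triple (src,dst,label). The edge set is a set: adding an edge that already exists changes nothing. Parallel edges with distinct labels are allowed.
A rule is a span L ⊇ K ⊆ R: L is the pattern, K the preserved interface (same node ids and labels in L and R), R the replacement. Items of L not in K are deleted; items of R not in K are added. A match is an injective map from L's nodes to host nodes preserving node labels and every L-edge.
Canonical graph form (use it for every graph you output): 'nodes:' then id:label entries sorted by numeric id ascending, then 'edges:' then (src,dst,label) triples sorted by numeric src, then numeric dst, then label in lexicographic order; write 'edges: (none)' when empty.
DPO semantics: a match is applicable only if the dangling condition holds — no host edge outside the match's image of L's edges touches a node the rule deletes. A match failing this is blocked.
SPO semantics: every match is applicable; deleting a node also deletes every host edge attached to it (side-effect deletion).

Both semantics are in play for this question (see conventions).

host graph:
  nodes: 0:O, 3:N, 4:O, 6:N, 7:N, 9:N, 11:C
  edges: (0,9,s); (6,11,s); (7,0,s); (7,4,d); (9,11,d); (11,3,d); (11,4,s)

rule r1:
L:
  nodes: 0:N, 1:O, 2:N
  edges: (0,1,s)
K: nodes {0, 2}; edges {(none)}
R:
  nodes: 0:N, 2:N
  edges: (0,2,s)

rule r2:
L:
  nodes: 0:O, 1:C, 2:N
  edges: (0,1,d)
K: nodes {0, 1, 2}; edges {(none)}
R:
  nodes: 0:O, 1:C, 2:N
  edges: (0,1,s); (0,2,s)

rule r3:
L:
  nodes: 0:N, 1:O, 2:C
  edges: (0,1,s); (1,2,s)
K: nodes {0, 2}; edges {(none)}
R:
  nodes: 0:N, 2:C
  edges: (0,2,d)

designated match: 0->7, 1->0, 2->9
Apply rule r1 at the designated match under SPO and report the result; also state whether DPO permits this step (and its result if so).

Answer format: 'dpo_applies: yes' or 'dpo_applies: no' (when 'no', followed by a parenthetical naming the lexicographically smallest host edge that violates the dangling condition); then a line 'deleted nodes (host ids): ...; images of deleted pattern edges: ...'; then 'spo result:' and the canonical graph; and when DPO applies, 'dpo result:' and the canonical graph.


dpo_applies: no
(the rule deletes node 0, which keeps host edge (0,9,s) outside the match image — the dangling condition fails, DPO blocks; SPO proceeds and side-deletes such edges)
deleted nodes (host ids): 0; images of deleted pattern edges: (7,0,s)
spo result:
nodes: 3:N, 4:O, 6:N, 7:N, 9:N, 11:C
edges: (6,11,s); (7,4,d); (7,9,s); (9,11,d); (11,3,d); (11,4,s)


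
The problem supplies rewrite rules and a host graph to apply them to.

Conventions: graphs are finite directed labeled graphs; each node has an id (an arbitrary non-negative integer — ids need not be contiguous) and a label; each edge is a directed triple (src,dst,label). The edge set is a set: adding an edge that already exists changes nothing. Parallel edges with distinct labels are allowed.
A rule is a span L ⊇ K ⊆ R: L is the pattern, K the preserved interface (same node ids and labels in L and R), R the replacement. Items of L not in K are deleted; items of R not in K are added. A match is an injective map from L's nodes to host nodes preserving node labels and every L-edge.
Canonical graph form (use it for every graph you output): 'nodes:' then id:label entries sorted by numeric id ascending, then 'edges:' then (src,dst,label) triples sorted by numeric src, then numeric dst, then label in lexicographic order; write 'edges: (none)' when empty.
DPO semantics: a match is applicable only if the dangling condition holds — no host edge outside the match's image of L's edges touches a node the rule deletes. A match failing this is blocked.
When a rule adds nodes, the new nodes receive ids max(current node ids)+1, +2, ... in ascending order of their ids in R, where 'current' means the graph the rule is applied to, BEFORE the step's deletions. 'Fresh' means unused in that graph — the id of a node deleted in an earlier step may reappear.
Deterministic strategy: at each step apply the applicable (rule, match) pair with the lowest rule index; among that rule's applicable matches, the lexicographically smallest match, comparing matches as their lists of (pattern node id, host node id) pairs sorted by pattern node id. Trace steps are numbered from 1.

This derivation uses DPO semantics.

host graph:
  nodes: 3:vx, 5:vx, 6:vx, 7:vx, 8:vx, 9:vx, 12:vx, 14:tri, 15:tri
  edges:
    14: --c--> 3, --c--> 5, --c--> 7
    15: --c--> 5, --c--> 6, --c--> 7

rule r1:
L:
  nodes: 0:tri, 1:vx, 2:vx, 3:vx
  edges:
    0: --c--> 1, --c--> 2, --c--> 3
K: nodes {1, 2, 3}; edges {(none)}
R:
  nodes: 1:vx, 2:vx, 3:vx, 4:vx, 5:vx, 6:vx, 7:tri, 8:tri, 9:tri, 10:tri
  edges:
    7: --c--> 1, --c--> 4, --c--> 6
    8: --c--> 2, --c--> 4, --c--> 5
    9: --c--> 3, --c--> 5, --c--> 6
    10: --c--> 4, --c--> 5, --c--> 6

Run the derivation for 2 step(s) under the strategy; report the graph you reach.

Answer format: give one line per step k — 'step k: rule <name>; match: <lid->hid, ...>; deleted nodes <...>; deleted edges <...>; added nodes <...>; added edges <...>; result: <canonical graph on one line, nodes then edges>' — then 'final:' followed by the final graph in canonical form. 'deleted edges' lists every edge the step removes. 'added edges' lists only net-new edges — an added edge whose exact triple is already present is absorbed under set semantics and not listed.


step 1: rule r1; match: 0->14, 1->3, 2->5, 3->7; deleted nodes 14; deleted edges (14,3,c); (14,5,c); (14,7,c); added nodes 16, 17, 18, 19, 20, 21, 22; added edges (19,3,c); (19,16,c); (19,18,c); (20,5,c); (20,16,c); (20,17,c); (21,7,c); (21,17,c); (21,18,c); (22,16,c); (22,17,c); (22,18,c); result: nodes: 3:vx, 5:vx, 6:vx, 7:vx, 8:vx, 9:vx, 12:vx, 15:tri, 16:vx, 17:vx, 18:vx, 19:tri, 20:tri, 21:tri, 22:tri edges: (15,5,c); (15,6,c); (15,7,c); (19,3,c); (19,16,c); (19,18,c); (20,5,c); (20,16,c); (20,17,c); (21,7,c); (21,17,c); (21,18,c); (22,16,c); (22,17,c); (22,18,c)
step 2: rule r1; match: 0->15, 1->5, 2->6, 3->7; deleted nodes 15; deleted edges (15,5,c); (15,6,c); (15,7,c); added nodes 23, 24, 25, 26, 27, 28, 29; added edges (26,5,c); (26,23,c); (26,25,c); (27,6,c); (27,23,c); (27,24,c); (28,7,c); (28,24,c); (28,25,c); (29,23,c); (29,24,c); (29,25,c); result: nodes: 3:vx, 5:vx, 6:vx, 7:vx, 8:vx, 9:vx, 12:vx, 16:vx, 17:vx, 18:vx, 19:tri, 20:tri, 21:tri, 22:tri, 23:vx, 24:vx, 25:vx, 26:tri, 27:tri, 28:tri, 29:tri edges: (19,3,c); (19,16,c); (19,18,c); (20,5,c); (20,16,c); (20,17,c); (21,7,c); (21,17,c); (21,18,c); (22,16,c); (22,17,c); (22,18,c); (26,5,c); (26,23,c); (26,25,c); (27,6,c); (27,23,c); (27,24,c); (28,7,c); (28,24,c); (28,25,c); (29,23,c); (29,24,c); (29,25,c)
final:
nodes: 3:vx, 5:vx, 6:vx, 7:vx, 8:vx, 9:vx, 12:vx, 16:vx, 17:vx, 18:vx, 19:tri, 20:tri, 21:tri, 22:tri, 23:vx, 24:vx, 25:vx, 26:tri, 27:tri, 28:tri, 29:tri
edges: (19,3,c); (19,16,c); (19,18,c); (20,5,c); (20,16,c); (20,17,c); (21,7,c); (21,17,c); (21,18,c); (22,16,c); (22,17,c); (22,18,c); (26,5,c); (26,23,c); (26,25,c); (27,6,c); (27,23,c); (27,24,c); (28,7,c); (28,24,c); (28,25,c); (29,23,c); (29,24,c); (29,25,c)


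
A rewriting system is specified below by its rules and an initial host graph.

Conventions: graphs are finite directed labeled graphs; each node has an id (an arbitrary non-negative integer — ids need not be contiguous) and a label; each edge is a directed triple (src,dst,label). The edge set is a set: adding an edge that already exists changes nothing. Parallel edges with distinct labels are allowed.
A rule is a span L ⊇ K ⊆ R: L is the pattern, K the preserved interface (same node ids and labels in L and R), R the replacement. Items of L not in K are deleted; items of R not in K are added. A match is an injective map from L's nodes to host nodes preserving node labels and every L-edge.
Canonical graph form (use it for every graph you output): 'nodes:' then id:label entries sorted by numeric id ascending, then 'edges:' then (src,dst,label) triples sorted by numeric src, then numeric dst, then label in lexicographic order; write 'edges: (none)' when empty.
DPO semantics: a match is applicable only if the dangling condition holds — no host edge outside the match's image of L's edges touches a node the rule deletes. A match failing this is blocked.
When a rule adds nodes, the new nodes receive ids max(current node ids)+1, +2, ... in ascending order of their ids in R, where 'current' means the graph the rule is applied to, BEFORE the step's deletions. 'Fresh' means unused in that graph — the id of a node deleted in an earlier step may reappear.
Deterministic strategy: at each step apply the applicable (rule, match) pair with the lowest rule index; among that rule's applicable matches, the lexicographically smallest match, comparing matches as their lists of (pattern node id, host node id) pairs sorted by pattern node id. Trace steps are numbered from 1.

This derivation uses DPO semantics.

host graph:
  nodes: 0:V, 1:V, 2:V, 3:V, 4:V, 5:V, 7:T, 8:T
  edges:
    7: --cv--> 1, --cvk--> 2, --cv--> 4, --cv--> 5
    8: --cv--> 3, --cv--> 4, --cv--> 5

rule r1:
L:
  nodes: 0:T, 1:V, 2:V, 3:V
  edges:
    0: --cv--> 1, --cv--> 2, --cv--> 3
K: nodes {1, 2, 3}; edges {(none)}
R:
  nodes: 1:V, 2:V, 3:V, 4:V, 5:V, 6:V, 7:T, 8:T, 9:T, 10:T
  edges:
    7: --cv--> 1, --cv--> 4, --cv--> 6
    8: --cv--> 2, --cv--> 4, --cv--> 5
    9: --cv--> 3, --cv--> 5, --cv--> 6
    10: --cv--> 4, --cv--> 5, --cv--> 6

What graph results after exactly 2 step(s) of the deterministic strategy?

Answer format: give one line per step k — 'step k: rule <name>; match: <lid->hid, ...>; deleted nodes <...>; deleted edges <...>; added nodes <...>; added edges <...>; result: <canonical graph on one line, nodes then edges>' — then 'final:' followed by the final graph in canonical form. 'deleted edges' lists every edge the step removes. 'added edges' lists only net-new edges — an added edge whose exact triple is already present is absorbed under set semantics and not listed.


step 1: rule r1; match: 0->8, 1->3, 2->4, 3->5; deleted nodes 8; deleted edges (8,3,cv); (8,4,cv); (8,5,cv); added nodes 9, 10, 11, 12, 13, 14, 15; added edges (12,3,cv); (12,9,cv); (12,11,cv); (13,4,cv); (13,9,cv); (13,10,cv); (14,5,cv); (14,10,cv); (14,11,cv); (15,9,cv); (15,10,cv); (15,11,cv); result: nodes: 0:V, 1:V, 2:V, 3:V, 4:V, 5:V, 7:T, 9:V, 10:V, 11:V, 12:T, 13:T, 14:T, 15:T edges: (7,1,cv); (7,2,cvk); (7,4,cv); (7,5,cv); (12,3,cv); (12,9,cv); (12,11,cv); (13,4,cv); (13,9,cv); (13,10,cv); (14,5,cv); (14,10,cv); (14,11,cv); (15,9,cv); (15,10,cv); (15,11,cv)
step 2: rule r1; match: 0->12, 1->3, 2->9, 3->11; deleted nodes 12; deleted edges (12,3,cv); (12,9,cv); (12,11,cv); added nodes 16, 17, 18, 19, 20, 21, 22; added edges (19,3,cv); (19,16,cv); (19,18,cv); (20,9,cv); (20,16,cv); (20,17,cv); (21,11,cv); (21,17,cv); (21,18,cv); (22,16,cv); (22,17,cv); (22,18,cv); result: nodes: 0:V, 1:V, 2:V, 3:V, 4:V, 5:V, 7:T, 9:V, 10:V, 11:V, 13:T, 14:T, 15:T, 16:V, 17:V, 18:V, 19:T, 20:T, 21:T, 22:T edges: (7,1,cv); (7,2,cvk); (7,4,cv); (7,5,cv); (13,4,cv); (13,9,cv); (13,10,cv); (14,5,cv); (14,10,cv); (14,11,cv); (15,9,cv); (15,10,cv); (15,11,cv); (19,3,cv); (19,16,cv); (19,18,cv); (20,9,cv); (20,16,cv); (20,17,cv); (21,11,cv); (21,17,cv); (21,18,cv); (22,16,cv); (22,17,cv); (22,18,cv)
final:
nodes: 0:V, 1:V, 2:V, 3:V, 4:V, 5:V, 7:T, 9:V, 10:V, 11:V, 13:T, 14:T, 15:T, 16:V, 17:V, 18:V, 19:T, 20:T, 21:T, 22:T
edges: (7,1,cv); (7,2,cvk); (7,4,cv); (7,5,cv); (13,4,cv); (13,9,cv); (13,10,cv); (14,5,cv); (14,10,cv); (14,11,cv); (15,9,cv); (15,10,cv); (15,11,cv); (19,3,cv); (19,16,cv); (19,18,cv); (20,9,cv); (20,16,cv); (20,17,cv); (21,11,cv); (21,17,cv); (21,18,cv); (22,16,cv); (22,17,cv); (22,18,cv)


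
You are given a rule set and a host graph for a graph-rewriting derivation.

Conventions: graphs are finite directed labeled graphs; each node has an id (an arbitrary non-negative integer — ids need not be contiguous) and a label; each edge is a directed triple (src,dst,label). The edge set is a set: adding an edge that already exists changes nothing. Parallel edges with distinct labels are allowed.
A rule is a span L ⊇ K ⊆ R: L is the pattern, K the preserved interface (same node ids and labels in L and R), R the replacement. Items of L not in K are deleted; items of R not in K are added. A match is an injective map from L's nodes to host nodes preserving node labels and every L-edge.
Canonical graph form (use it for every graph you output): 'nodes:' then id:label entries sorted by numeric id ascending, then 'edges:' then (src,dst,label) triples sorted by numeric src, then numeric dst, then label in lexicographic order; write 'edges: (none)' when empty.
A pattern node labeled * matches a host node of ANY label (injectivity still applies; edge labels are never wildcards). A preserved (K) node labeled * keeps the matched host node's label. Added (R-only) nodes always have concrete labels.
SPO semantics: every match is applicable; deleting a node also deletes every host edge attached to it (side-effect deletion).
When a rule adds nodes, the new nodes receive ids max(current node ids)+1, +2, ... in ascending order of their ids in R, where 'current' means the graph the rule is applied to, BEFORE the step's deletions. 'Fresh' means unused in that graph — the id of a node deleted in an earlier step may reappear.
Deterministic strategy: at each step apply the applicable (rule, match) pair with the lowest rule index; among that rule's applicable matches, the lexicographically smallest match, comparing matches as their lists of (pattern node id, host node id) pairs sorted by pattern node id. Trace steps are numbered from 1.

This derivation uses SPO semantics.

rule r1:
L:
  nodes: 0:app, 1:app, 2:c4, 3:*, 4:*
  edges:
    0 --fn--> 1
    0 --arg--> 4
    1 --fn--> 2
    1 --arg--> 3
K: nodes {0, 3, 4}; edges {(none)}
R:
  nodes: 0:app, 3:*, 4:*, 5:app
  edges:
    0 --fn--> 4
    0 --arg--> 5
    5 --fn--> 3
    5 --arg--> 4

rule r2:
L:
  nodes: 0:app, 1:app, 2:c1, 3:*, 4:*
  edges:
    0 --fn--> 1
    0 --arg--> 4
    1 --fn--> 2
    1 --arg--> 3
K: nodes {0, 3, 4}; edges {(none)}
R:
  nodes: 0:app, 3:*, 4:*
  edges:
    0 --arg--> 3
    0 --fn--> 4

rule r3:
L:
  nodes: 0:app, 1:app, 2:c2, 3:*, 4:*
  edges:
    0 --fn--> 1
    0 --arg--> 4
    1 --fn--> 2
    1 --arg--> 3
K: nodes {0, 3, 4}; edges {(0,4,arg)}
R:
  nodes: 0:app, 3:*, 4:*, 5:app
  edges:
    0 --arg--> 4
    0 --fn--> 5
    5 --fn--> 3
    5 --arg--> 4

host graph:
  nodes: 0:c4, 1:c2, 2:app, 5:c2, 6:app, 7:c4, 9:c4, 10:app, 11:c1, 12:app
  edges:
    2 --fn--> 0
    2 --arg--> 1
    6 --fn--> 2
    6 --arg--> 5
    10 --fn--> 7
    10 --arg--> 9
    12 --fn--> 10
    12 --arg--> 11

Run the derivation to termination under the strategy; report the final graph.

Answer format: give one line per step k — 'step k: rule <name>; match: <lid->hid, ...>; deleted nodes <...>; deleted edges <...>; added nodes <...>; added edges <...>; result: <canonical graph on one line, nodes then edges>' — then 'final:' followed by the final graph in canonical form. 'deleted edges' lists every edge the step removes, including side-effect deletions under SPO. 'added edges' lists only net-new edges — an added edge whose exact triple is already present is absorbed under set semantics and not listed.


step 1: rule r1; match: 0->6, 1->2, 2->0, 3->1, 4->5; deleted nodes 0, 2; deleted edges (2,0,fn); (2,1,arg); (6,2,fn); (6,5,arg); added nodes 13; added edges (6,5,fn); (6,13,arg); (13,1,fn); (13,5,arg); result: nodes: 1:c2, 5:c2, 6:app, 7:c4, 9:c4, 10:app, 11:c1, 12:app, 13:app edges: (6,5,fn); (6,13,arg); (10,7,fn); (10,9,arg); (12,10,fn); (12,11,arg); (13,1,fn); (13,5,arg)
step 2: rule r1; match: 0->12, 1->10, 2->7, 3->9, 4->11; deleted nodes 7, 10; deleted edges (10,7,fn); (10,9,arg); (12,10,fn); (12,11,arg); added nodes 14; added edges (12,11,fn); (12,14,arg); (14,9,fn); (14,11,arg); result: nodes: 1:c2, 5:c2, 6:app, 9:c4, 11:c1, 12:app, 13:app, 14:app edges: (6,5,fn); (6,13,arg); (12,11,fn); (12,14,arg); (13,1,fn); (13,5,arg); (14,9,fn); (14,11,arg)
final:
nodes: 1:c2, 5:c2, 6:app, 9:c4, 11:c1, 12:app, 13:app, 14:app
edges: (6,5,fn); (6,13,arg); (12,11,fn); (12,14,arg); (13,1,fn); (13,5,arg); (14,9,fn); (14,11,arg)


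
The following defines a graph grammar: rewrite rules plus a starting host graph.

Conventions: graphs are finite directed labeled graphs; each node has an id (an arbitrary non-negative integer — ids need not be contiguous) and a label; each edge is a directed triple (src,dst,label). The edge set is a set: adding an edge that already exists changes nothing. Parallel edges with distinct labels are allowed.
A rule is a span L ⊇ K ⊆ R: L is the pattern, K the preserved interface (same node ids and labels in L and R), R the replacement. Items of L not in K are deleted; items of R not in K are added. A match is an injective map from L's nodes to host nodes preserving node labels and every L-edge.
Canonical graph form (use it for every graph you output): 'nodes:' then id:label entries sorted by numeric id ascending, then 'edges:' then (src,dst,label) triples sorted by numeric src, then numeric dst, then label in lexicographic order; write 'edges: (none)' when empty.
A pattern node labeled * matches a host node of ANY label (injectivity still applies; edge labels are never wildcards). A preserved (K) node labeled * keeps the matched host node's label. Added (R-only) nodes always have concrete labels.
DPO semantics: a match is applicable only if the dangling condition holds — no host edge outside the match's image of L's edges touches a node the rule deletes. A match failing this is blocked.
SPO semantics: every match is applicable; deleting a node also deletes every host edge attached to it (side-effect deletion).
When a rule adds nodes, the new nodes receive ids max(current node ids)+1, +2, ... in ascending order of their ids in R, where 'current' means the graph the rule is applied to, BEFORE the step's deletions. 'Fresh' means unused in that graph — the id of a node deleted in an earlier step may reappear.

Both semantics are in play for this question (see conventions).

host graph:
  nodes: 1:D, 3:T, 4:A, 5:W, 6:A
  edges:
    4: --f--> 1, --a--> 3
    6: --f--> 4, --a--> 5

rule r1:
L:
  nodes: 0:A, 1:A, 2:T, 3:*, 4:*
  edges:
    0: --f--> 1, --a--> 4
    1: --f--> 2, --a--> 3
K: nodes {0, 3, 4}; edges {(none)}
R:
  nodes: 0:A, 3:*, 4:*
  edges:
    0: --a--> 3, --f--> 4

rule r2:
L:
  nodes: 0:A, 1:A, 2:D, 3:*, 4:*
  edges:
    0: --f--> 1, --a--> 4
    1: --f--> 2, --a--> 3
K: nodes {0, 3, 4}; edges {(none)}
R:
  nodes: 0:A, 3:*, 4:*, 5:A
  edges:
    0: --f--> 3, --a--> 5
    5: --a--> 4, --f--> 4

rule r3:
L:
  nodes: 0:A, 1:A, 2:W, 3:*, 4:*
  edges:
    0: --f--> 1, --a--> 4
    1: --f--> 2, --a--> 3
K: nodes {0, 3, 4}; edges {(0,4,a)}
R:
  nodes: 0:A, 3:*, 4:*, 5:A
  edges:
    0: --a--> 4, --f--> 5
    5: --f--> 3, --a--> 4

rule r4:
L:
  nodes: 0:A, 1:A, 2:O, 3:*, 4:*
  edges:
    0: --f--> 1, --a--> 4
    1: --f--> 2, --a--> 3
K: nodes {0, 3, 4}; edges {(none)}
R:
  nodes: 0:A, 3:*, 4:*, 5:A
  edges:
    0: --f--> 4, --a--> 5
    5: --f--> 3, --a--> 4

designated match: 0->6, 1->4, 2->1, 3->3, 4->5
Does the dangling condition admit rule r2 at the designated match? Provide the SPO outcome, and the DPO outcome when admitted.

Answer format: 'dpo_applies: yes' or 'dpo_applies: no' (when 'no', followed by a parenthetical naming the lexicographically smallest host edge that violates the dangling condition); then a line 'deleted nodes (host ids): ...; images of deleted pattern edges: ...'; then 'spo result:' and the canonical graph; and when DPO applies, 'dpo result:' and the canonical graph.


dpo_applies: yes
deleted nodes (host ids): 1, 4; images of deleted pattern edges: (4,1,f); (4,3,a); (6,4,f); (6,5,a)
spo result:
nodes: 3:T, 5:W, 6:A, 7:A
edges: (6,3,f); (6,7,a); (7,5,a); (7,5,f)
dpo result:
nodes: 3:T, 5:W, 6:A, 7:A
edges: (6,3,f); (6,7,a); (7,5,a); (7,5,f)


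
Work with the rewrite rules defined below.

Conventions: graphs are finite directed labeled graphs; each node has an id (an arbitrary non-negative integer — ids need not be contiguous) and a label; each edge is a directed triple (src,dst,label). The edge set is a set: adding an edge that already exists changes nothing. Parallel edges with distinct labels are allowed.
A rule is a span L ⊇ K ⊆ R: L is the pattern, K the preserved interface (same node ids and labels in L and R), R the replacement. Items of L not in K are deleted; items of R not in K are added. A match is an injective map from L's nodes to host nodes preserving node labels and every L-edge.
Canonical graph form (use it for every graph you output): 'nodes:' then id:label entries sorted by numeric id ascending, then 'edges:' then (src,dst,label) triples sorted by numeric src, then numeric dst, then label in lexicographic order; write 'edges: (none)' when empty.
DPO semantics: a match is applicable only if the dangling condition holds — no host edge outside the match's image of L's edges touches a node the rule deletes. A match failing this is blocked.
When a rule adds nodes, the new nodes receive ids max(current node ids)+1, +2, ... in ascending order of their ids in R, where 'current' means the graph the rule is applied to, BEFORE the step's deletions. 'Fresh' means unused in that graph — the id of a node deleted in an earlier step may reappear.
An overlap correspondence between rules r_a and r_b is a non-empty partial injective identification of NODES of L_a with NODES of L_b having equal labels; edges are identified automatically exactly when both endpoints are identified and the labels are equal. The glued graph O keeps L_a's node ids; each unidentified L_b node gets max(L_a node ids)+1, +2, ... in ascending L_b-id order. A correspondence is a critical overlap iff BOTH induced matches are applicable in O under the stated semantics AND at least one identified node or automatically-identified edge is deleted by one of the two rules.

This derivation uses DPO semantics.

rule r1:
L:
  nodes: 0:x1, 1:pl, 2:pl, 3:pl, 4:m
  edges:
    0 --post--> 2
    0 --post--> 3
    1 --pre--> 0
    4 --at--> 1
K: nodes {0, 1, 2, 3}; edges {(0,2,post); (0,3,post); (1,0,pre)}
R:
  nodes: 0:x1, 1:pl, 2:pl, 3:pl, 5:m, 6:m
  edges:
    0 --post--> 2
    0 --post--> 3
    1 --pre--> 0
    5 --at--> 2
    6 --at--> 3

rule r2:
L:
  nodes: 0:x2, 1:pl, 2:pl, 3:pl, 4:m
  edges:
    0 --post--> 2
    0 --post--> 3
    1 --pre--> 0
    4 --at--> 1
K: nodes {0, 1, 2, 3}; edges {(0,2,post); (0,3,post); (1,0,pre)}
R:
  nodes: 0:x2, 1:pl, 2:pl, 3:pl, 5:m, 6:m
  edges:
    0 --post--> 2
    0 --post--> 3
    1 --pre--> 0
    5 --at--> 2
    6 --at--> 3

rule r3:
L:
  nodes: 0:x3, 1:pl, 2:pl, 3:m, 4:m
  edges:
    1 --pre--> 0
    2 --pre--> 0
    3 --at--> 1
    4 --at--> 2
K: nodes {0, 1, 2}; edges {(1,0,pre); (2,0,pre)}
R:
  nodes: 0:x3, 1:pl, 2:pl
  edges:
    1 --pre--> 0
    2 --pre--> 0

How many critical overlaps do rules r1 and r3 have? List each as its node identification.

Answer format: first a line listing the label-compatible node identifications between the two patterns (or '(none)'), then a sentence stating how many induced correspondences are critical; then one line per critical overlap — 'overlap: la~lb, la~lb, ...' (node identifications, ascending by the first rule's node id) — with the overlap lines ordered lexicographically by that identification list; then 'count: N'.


label-compatible node identifications between L(r1) and L(r3): 1~1, 1~2, 2~1, 2~2, 3~1, 3~2, 4~3, 4~4
6 of the induced correspondences are critical overlaps of r1 and r3.
overlap: 1~1, 2~2, 4~3
overlap: 1~1, 3~2, 4~3
overlap: 1~1, 4~3
overlap: 1~2, 2~1, 4~4
overlap: 1~2, 3~1, 4~4
overlap: 1~2, 4~4
count: 6


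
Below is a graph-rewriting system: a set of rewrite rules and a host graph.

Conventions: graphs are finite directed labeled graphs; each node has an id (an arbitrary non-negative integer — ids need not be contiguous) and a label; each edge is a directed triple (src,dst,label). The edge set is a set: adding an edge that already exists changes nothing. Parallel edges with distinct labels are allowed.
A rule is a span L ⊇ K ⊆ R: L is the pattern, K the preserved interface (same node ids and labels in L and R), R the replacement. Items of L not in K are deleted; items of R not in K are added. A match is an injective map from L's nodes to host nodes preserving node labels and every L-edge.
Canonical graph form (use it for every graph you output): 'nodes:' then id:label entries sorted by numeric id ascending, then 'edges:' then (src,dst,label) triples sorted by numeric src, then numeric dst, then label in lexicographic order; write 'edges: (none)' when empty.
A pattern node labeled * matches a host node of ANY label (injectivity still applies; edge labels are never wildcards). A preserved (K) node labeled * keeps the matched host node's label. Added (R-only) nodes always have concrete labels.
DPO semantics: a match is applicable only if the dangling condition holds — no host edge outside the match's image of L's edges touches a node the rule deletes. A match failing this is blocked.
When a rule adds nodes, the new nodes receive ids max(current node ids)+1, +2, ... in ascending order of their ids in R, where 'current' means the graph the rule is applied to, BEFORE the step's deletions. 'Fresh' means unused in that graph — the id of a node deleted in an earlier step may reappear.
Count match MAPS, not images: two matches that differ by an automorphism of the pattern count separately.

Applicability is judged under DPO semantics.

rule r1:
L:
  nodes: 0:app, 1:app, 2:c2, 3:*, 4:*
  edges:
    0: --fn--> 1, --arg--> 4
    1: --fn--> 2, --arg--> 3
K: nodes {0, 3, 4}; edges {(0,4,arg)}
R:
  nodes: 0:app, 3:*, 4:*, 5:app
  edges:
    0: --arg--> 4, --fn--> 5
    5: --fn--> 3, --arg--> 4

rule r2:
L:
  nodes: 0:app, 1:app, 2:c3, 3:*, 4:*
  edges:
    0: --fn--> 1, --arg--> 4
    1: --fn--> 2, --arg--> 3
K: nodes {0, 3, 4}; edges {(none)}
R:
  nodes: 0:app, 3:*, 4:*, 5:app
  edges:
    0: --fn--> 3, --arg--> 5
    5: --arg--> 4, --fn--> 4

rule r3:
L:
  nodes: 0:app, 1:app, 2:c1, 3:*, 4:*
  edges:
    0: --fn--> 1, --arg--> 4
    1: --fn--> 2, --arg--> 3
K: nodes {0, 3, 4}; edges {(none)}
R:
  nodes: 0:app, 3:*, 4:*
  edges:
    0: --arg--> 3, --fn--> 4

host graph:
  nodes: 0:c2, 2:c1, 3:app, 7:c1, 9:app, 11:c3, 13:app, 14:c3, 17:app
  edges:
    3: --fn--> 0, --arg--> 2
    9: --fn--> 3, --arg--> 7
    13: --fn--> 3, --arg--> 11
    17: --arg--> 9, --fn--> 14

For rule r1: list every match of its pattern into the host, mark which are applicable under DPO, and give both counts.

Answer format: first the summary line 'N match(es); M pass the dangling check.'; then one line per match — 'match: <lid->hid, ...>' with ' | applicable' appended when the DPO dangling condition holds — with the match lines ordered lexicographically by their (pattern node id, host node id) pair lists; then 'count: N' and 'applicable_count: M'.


2 match(es); 0 pass the dangling check.
match: 0->9, 1->3, 2->0, 3->2, 4->7
match: 0->13, 1->3, 2->0, 3->2, 4->11
count: 2
applicable_count: 0


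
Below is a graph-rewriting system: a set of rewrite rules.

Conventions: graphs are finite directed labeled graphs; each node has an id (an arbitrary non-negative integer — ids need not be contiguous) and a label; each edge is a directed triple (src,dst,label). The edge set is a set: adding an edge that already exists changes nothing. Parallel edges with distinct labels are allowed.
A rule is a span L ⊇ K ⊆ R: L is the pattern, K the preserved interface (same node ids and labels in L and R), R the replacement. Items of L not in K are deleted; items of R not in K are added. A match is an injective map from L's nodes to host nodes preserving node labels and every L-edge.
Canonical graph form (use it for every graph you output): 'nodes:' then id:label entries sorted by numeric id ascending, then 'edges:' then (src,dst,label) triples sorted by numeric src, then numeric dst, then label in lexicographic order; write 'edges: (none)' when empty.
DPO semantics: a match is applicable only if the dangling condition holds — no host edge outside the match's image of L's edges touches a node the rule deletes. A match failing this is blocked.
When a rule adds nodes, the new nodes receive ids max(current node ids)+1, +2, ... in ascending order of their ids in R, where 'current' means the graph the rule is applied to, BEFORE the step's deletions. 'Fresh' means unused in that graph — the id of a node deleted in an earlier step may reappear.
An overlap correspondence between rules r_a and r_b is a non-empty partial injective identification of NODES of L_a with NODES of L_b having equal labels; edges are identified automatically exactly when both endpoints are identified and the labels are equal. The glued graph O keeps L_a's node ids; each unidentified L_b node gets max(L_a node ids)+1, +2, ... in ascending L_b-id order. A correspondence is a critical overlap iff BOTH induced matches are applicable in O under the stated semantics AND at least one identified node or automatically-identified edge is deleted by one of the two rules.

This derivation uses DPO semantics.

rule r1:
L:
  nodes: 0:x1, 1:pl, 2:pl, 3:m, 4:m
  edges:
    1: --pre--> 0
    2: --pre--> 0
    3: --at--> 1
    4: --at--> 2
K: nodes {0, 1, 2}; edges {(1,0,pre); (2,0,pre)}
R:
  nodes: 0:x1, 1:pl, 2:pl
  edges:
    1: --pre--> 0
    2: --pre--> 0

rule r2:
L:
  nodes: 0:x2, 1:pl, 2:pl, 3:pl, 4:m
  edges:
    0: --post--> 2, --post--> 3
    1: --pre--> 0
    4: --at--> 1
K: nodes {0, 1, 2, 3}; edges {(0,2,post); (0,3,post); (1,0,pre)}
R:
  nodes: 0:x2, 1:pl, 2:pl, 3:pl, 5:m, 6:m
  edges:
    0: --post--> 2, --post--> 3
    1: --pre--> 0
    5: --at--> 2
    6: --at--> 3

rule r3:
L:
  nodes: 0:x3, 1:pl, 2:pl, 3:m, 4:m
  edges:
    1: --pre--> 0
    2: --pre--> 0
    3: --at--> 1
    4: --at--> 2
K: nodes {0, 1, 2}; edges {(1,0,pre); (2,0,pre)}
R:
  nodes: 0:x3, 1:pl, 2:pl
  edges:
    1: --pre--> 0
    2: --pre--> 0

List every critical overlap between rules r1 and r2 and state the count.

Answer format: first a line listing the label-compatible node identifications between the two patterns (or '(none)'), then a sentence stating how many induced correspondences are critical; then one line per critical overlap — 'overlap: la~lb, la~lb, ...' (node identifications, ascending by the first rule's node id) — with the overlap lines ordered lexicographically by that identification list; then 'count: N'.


label-compatible node identifications between L(r1) and L(r2): 1~1, 1~2, 1~3, 2~1, 2~2, 2~3, 3~4, 4~4
6 of the induced correspondences are critical overlaps of r1 and r2.
overlap: 1~1, 2~2, 3~4
overlap: 1~1, 2~3, 3~4
overlap: 1~1, 3~4
overlap: 1~2, 2~1, 4~4
overlap: 1~3, 2~1, 4~4
overlap: 2~1, 4~4
count: 6
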